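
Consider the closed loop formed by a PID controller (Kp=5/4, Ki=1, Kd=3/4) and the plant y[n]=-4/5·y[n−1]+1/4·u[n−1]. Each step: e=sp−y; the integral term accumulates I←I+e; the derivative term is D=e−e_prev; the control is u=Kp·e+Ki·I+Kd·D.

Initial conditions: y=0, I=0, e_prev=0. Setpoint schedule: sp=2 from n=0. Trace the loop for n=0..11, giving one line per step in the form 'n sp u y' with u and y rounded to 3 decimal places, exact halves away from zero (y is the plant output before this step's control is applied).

0 2 6.000 0.000
1 2 2.000 1.500
2 2 10.225 -0.700
3 2 -0.174 3.116
4 2 18.530 -2.536
5 2 -8.767 6.662
6 2 36.018 -7.521
7 2 -32.726 15.022
8 2 76.820 -20.199
9 2 -94.084 35.364
10 2 175.753 -51.812
11 2 -247.418 85.388

(exact arithmetic carried between steps; '≈' marks a value shown rounded to 6 d.p. or computed from one; I and e_prev carry over from the previous line; the table rounds u and y to 3 d.p., halves away from zero)
n=0: y=0, sp=2, e=sp−y=2; I=2, D=e−e_prev=2; u=5/4·2+1·2+3/4·2=6; next y=-4/5·0+1/4·6=1.5
n=1: y=1.5, sp=2, e=sp−y=0.5; I=2.5, D=e−e_prev=-1.5; u=5/4·0.5+1·2.5+3/4·(-1.5)=2; next y=-4/5·1.5+1/4·2=-0.7
n=2: y=-0.7, sp=2, e=sp−y=2.7; I=5.2, D=e−e_prev=2.2; u=5/4·2.7+1·5.2+3/4·2.2=10.225; next y=-4/5·(-0.7)+1/4·10.225=3.11625
n=3: y=3.11625, sp=2, e=sp−y=-1.11625; I=4.08375, D=e−e_prev=-3.81625; u=5/4·(-1.11625)+1·4.08375+3/4·(-3.81625)=-0.17375; next y=-4/5·3.11625+1/4·(-0.17375)≈-2.536438
n=4: y≈-2.536438, sp=2, e=sp−y≈4.536438; I≈8.620188, D=e−e_prev≈5.652688; u=5/4·4.536438+1·8.620188+3/4·5.652688≈18.53025; next y=-4/5·(-2.536438)+1/4·18.53025≈6.661713
n=5: y≈6.661713, sp=2, e=sp−y≈-4.661713; I≈3.958475, D=e−e_prev≈-9.19815; u=5/4·(-4.661713)+1·3.958475+3/4·(-9.19815)≈-8.767278; next y=-4/5·6.661713+1/4·(-8.767278)≈-7.521190
n=6: y≈-7.521190, sp=2, e=sp−y≈9.521190; I≈13.479665, D=e−e_prev≈14.182902; u=5/4·9.521190+1·13.479665+3/4·14.182902≈36.018328; next y=-4/5·(-7.521190)+1/4·36.018328≈15.021534
n=7: y≈15.021534, sp=2, e=sp−y≈-13.021534; I≈0.458131, D=e−e_prev≈-22.542723; u=5/4·(-13.021534)+1·0.458131+3/4·(-22.542723)≈-32.725828; next y=-4/5·15.021534+1/4·(-32.725828)≈-20.198684
n=8: y≈-20.198684, sp=2, e=sp−y≈22.198684; I≈22.656815, D=e−e_prev≈35.220218; u=5/4·22.198684+1·22.656815+3/4·35.220218≈76.820333; next y=-4/5·(-20.198684)+1/4·76.820333≈35.364030
n=9: y≈35.364030, sp=2, e=sp−y≈-33.364030; I≈-10.707216, D=e−e_prev≈-55.562715; u=5/4·(-33.364030)+1·(-10.707216)+3/4·(-55.562715)≈-94.084290; next y=-4/5·35.364030+1/4·(-94.084290)≈-51.812297
n=10: y≈-51.812297, sp=2, e=sp−y≈53.812297; I≈43.105081, D=e−e_prev≈87.176327; u=5/4·53.812297+1·43.105081+3/4·87.176327≈175.752698; next y=-4/5·(-51.812297)+1/4·175.752698≈85.388012
n=11: y≈85.388012, sp=2, e=sp−y≈-83.388012; I≈-40.282931, D=e−e_prev≈-137.200309; u=5/4·(-83.388012)+1·(-40.282931)+3/4·(-137.200309)≈-247.418177; next y=-4/5·85.388012+1/4·(-247.418177)≈-130.164954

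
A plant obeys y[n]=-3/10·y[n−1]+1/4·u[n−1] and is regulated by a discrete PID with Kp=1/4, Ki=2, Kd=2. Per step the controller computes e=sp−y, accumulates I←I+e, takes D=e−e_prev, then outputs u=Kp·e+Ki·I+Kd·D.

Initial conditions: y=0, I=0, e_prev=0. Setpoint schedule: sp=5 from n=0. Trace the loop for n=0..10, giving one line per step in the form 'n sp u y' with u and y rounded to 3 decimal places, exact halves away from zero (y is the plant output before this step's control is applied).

0 5 21.250 0.000
1 5 -1.328 5.313
2 5 39.435 -1.926
3 5 -13.730 10.436
4 5 72.371 -6.563
5 5 -51.658 20.062
6 5 137.196 -18.933
7 5 -143.303 39.979
8 5 277.706 -47.819
9 5 -351.517 83.772
10 5 590.451 -113.011

(exact arithmetic carried between steps; '≈' marks a value shown rounded to 6 d.p. or computed from one; I and e_prev carry over from the previous line; the table rounds u and y to 3 d.p., halves away from zero)
n=0: y=0, sp=5, e=sp−y=5; I=5, D=e−e_prev=5; u=1/4·5+2·5+2·5=21.25; next y=-3/10·0+1/4·21.25=5.3125
n=1: y=5.3125, sp=5, e=sp−y=-0.3125; I=4.6875, D=e−e_prev=-5.3125; u=1/4·(-0.3125)+2·4.6875+2·(-5.3125)=-1.328125; next y=-3/10·5.3125+1/4·(-1.328125)≈-1.925781
n=2: y≈-1.925781, sp=5, e=sp−y≈6.925781; I≈11.613281, D=e−e_prev≈7.238281; u=1/4·6.925781+2·11.613281+2·7.238281≈39.434570; next y=-3/10·(-1.925781)+1/4·39.434570≈10.436377
n=3: y≈10.436377, sp=5, e=sp−y≈-5.436377; I≈6.176904, D=e−e_prev≈-12.362158; u=1/4·(-5.436377)+2·6.176904+2·(-12.362158)≈-13.729602; next y=-3/10·10.436377+1/4·(-13.729602)≈-6.563314
n=4: y≈-6.563314, sp=5, e=sp−y≈11.563314; I≈17.740218, D=e−e_prev≈16.999691; u=1/4·11.563314+2·17.740218+2·16.999691≈72.370645; next y=-3/10·(-6.563314)+1/4·72.370645≈20.061655
n=5: y≈20.061655, sp=5, e=sp−y≈-15.061655; I≈2.678562, D=e−e_prev≈-26.624969; u=1/4·(-15.061655)+2·2.678562+2·(-26.624969)≈-51.658227; next y=-3/10·20.061655+1/4·(-51.658227)≈-18.933053
n=6: y≈-18.933053, sp=5, e=sp−y≈23.933053; I≈26.611616, D=e−e_prev≈38.994709; u=1/4·23.933053+2·26.611616+2·38.994709≈137.195912; next y=-3/10·(-18.933053)+1/4·137.195912≈39.978894
n=7: y≈39.978894, sp=5, e=sp−y≈-34.978894; I≈-8.367278, D=e−e_prev≈-58.911947; u=1/4·(-34.978894)+2·(-8.367278)+2·(-58.911947)≈-143.303175; next y=-3/10·39.978894+1/4·(-143.303175)≈-47.819462
n=8: y≈-47.819462, sp=5, e=sp−y≈52.819462; I≈44.452184, D=e−e_prev≈87.798356; u=1/4·52.819462+2·44.452184+2·87.798356≈277.705945; next y=-3/10·(-47.819462)+1/4·277.705945≈83.772325
n=9: y≈83.772325, sp=5, e=sp−y≈-78.772325; I≈-34.320141, D=e−e_prev≈-131.591787; u=1/4·(-78.772325)+2·(-34.320141)+2·(-131.591787)≈-351.516937; next y=-3/10·83.772325+1/4·(-351.516937)≈-113.010932
n=10: y≈-113.010932, sp=5, e=sp−y≈118.010932; I≈83.690791, D=e−e_prev≈196.783257; u=1/4·118.010932+2·83.690791+2·196.783257≈590.450828; next y=-3/10·(-113.010932)+1/4·590.450828≈181.515986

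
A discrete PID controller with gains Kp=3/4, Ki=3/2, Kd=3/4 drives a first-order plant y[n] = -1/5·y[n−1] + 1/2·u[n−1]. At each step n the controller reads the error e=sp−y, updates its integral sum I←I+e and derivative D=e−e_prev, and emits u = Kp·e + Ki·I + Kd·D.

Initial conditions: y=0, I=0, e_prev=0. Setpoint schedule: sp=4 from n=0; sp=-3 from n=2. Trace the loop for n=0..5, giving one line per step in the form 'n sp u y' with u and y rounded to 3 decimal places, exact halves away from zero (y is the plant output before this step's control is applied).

(exact arithmetic carried between steps; '≈' marks a value shown rounded to 6 d.p. or computed from one; I and e_prev carry over from the previous line; the table rounds u and y to 3 d.p., halves away from zero)
n=0: y=0, sp=4, e=sp−y=4; I=4, D=e−e_prev=4; u=3/4·4+3/2·4+3/4·4=12; next y=-1/5·0+1/2·12=6
n=1: y=6, sp=4, e=sp−y=-2; I=2, D=e−e_prev=-6; u=3/4·(-2)+3/2·2+3/4·(-6)=-3; next y=-1/5·6+1/2·(-3)=-2.7
n=2: y=-2.7, sp=-3, e=sp−y=-0.3; I=1.7, D=e−e_prev=1.7; u=3/4·(-0.3)+3/2·1.7+3/4·1.7=3.6; next y=-1/5·(-2.7)+1/2·3.6=2.34
n=3: y=2.34, sp=-3, e=sp−y=-5.34; I=-3.64, D=e−e_prev=-5.04; u=3/4·(-5.34)+3/2·(-3.64)+3/4·(-5.04)=-13.245; next y=-1/5·2.34+1/2·(-13.245)=-7.0905
n=4: y=-7.0905, sp=-3, e=sp−y=4.0905; I=0.4505, D=e−e_prev=9.4305; u=3/4·4.0905+3/2·0.4505+3/4·9.4305=10.8165; next y=-1/5·(-7.0905)+1/2·10.8165=6.82635
n=5: y=6.82635, sp=-3, e=sp−y=-9.82635; I=-9.37585, D=e−e_prev=-13.91685; u=3/4·(-9.82635)+3/2·(-9.37585)+3/4·(-13.91685)=-31.871175; next y=-1/5·6.82635+1/2·(-31.871175)≈-17.300858

0 4 12.000 0.000
1 4 -3.000 6.000
2 -3 3.600 -2.700
3 -3 -13.245 2.340
4 -3 10.817 -7.091
5 -3 -31.871 6.826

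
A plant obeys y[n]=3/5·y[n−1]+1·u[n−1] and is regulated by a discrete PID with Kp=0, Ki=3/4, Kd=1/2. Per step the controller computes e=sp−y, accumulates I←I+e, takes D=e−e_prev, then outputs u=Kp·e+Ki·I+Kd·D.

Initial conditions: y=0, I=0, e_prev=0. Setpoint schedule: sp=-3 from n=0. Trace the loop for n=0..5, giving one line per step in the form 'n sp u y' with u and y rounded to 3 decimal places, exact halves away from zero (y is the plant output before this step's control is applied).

(exact arithmetic carried between steps; '≈' marks a value shown rounded to 6 d.p. or computed from one; I and e_prev carry over from the previous line; the table rounds u and y to 3 d.p., halves away from zero)
n=0: y=0, sp=-3, e=sp−y=-3; I=-3, D=e−e_prev=-3; u=0·(-3)+3/4·(-3)+1/2·(-3)=-3.75; next y=3/5·0+1·(-3.75)=-3.75
n=1: y=-3.75, sp=-3, e=sp−y=0.75; I=-2.25, D=e−e_prev=3.75; u=0·0.75+3/4·(-2.25)+1/2·3.75=0.1875; next y=3/5·(-3.75)+1·0.1875=-2.0625
n=2: y=-2.0625, sp=-3, e=sp−y=-0.9375; I=-3.1875, D=e−e_prev=-1.6875; u=0·(-0.9375)+3/4·(-3.1875)+1/2·(-1.6875)=-3.234375; next y=3/5·(-2.0625)+1·(-3.234375)=-4.471875
n=3: y=-4.471875, sp=-3, e=sp−y=1.471875; I=-1.715625, D=e−e_prev=2.409375; u=0·1.471875+3/4·(-1.715625)+1/2·2.409375≈-0.082031; next y=3/5·(-4.471875)+1·(-0.082031)≈-2.765156
n=4: y≈-2.765156, sp=-3, e=sp−y≈-0.234844; I≈-1.950469, D=e−e_prev≈-1.706719; u=0·(-0.234844)+3/4·(-1.950469)+1/2·(-1.706719)≈-2.316211; next y=3/5·(-2.765156)+1·(-2.316211)≈-3.975305
n=5: y≈-3.975305, sp=-3, e=sp−y≈0.975305; I≈-0.975164, D=e−e_prev≈1.210148; u=0·0.975305+3/4·(-0.975164)+1/2·1.210148≈-0.126299; next y=3/5·(-3.975305)+1·(-0.126299)≈-2.511482

0 -3 -3.750 0.000
1 -3 0.188 -3.750
2 -3 -3.234 -2.063
3 -3 -0.082 -4.472
4 -3 -2.316 -2.765
5 -3 -0.126 -3.975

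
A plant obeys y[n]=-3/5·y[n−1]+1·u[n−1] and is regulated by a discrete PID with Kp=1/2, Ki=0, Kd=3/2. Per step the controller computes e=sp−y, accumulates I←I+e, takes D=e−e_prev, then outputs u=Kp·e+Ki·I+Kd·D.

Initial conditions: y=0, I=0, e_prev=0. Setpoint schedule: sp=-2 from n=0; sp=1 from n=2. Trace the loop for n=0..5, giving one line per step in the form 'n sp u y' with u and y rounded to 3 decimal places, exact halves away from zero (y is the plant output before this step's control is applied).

0 -2 -4.000 0.000
1 -2 7.000 -4.000
2 1 -19.800 9.400
3 1 65.480 -25.440
4 1 -199.148 80.744
5 1 616.805 -247.594

(exact arithmetic carried between steps; '≈' marks a value shown rounded to 6 d.p. or computed from one; I and e_prev carry over from the previous line; the table rounds u and y to 3 d.p., halves away from zero)
n=0: y=0, sp=-2, e=sp−y=-2; I=-2, D=e−e_prev=-2; u=1/2·(-2)+0·(-2)+3/2·(-2)=-4; next y=-3/5·0+1·(-4)=-4
n=1: y=-4, sp=-2, e=sp−y=2; I=0, D=e−e_prev=4; u=1/2·2+0·0+3/2·4=7; next y=-3/5·(-4)+1·7=9.4
n=2: y=9.4, sp=1, e=sp−y=-8.4; I=-8.4, D=e−e_prev=-10.4; u=1/2·(-8.4)+0·(-8.4)+3/2·(-10.4)=-19.8; next y=-3/5·9.4+1·(-19.8)=-25.44
n=3: y=-25.44, sp=1, e=sp−y=26.44; I=18.04, D=e−e_prev=34.84; u=1/2·26.44+0·18.04+3/2·34.84=65.48; next y=-3/5·(-25.44)+1·65.48=80.744
n=4: y=80.744, sp=1, e=sp−y=-79.744; I=-61.704, D=e−e_prev=-106.184; u=1/2·(-79.744)+0·(-61.704)+3/2·(-106.184)=-199.148; next y=-3/5·80.744+1·(-199.148)=-247.5944
n=5: y=-247.5944, sp=1, e=sp−y=248.5944; I=186.8904, D=e−e_prev=328.3384; u=1/2·248.5944+0·186.8904+3/2·328.3384=616.8048; next y=-3/5·(-247.5944)+1·616.8048=765.36144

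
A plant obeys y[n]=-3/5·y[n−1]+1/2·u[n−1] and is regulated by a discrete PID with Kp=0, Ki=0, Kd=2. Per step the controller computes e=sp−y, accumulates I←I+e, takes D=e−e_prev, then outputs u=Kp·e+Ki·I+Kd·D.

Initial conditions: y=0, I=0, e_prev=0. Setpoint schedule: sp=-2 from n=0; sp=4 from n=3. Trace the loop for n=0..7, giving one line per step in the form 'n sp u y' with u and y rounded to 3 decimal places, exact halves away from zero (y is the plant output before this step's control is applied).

0 -2 -4.000 0.000
1 -2 4.000 -2.000
2 -2 -10.400 3.200
3 4 32.640 -7.120
4 4 -55.424 20.592
5 4 121.318 -40.067
6 4 -249.533 84.700
7 4 520.572 -175.586

(exact arithmetic carried between steps; '≈' marks a value shown rounded to 6 d.p. or computed from one; I and e_prev carry over from the previous line; the table rounds u and y to 3 d.p., halves away from zero)
n=0: y=0, sp=-2, e=sp−y=-2; I=-2, D=e−e_prev=-2; u=0·(-2)+0·(-2)+2·(-2)=-4; next y=-3/5·0+1/2·(-4)=-2
n=1: y=-2, sp=-2, e=sp−y=0; I=-2, D=e−e_prev=2; u=0·0+0·(-2)+2·2=4; next y=-3/5·(-2)+1/2·4=3.2
n=2: y=3.2, sp=-2, e=sp−y=-5.2; I=-7.2, D=e−e_prev=-5.2; u=0·(-5.2)+0·(-7.2)+2·(-5.2)=-10.4; next y=-3/5·3.2+1/2·(-10.4)=-7.12
n=3: y=-7.12, sp=4, e=sp−y=11.12; I=3.92, D=e−e_prev=16.32; u=0·11.12+0·3.92+2·16.32=32.64; next y=-3/5·(-7.12)+1/2·32.64=20.592
n=4: y=20.592, sp=4, e=sp−y=-16.592; I=-12.672, D=e−e_prev=-27.712; u=0·(-16.592)+0·(-12.672)+2·(-27.712)=-55.424; next y=-3/5·20.592+1/2·(-55.424)=-40.0672
n=5: y=-40.0672, sp=4, e=sp−y=44.0672; I=31.3952, D=e−e_prev=60.6592; u=0·44.0672+0·31.3952+2·60.6592=121.3184; next y=-3/5·(-40.0672)+1/2·121.3184=84.69952
n=6: y=84.69952, sp=4, e=sp−y=-80.69952; I=-49.30432, D=e−e_prev=-124.76672; u=0·(-80.69952)+0·(-49.30432)+2·(-124.76672)=-249.53344; next y=-3/5·84.69952+1/2·(-249.53344)=-175.586432
n=7: y=-175.586432, sp=4, e=sp−y=179.586432; I=130.282112, D=e−e_prev=260.285952; u=0·179.586432+0·130.282112+2·260.285952=520.571904; next y=-3/5·(-175.586432)+1/2·520.571904≈365.637811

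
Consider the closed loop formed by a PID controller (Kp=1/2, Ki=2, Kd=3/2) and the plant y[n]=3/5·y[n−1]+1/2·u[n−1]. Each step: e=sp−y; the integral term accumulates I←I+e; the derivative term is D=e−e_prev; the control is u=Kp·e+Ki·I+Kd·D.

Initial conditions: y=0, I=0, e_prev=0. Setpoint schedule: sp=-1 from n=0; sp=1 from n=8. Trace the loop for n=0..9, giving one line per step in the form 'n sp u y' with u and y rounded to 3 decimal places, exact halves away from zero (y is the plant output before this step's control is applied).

0 -1 -4.000 0.000
1 -1 3.500 -2.000
2 -1 -7.700 0.550
3 -1 9.305 -3.520
4 -1 -16.002 2.541
5 -1 22.077 -6.477
6 -1 -35.012 7.152
7 -1 50.594 -13.214
8 1 -69.859 17.368
9 1 107.785 -24.508

(exact arithmetic carried between steps; '≈' marks a value shown rounded to 6 d.p. or computed from one; I and e_prev carry over from the previous line; the table rounds u and y to 3 d.p., halves away from zero)
n=0: y=0, sp=-1, e=sp−y=-1; I=-1, D=e−e_prev=-1; u=1/2·(-1)+2·(-1)+3/2·(-1)=-4; next y=3/5·0+1/2·(-4)=-2
n=1: y=-2, sp=-1, e=sp−y=1; I=0, D=e−e_prev=2; u=1/2·1+2·0+3/2·2=3.5; next y=3/5·(-2)+1/2·3.5=0.55
n=2: y=0.55, sp=-1, e=sp−y=-1.55; I=-1.55, D=e−e_prev=-2.55; u=1/2·(-1.55)+2·(-1.55)+3/2·(-2.55)=-7.7; next y=3/5·0.55+1/2·(-7.7)=-3.52
n=3: y=-3.52, sp=-1, e=sp−y=2.52; I=0.97, D=e−e_prev=4.07; u=1/2·2.52+2·0.97+3/2·4.07=9.305; next y=3/5·(-3.52)+1/2·9.305=2.5405
n=4: y=2.5405, sp=-1, e=sp−y=-3.5405; I=-2.5705, D=e−e_prev=-6.0605; u=1/2·(-3.5405)+2·(-2.5705)+3/2·(-6.0605)=-16.002; next y=3/5·2.5405+1/2·(-16.002)=-6.4767
n=5: y=-6.4767, sp=-1, e=sp−y=5.4767; I=2.9062, D=e−e_prev=9.0172; u=1/2·5.4767+2·2.9062+3/2·9.0172=22.07655; next y=3/5·(-6.4767)+1/2·22.07655=7.152255
n=6: y=7.152255, sp=-1, e=sp−y=-8.152255; I=-5.246055, D=e−e_prev=-13.628955; u=1/2·(-8.152255)+2·(-5.246055)+3/2·(-13.628955)=-35.01167; next y=3/5·7.152255+1/2·(-35.01167)=-13.214482
n=7: y=-13.214482, sp=-1, e=sp−y=12.214482; I=6.968427, D=e−e_prev=20.366737; u=1/2·12.214482+2·6.968427+3/2·20.366737≈50.594201; next y=3/5·(-13.214482)+1/2·50.594201≈17.368411
n=8: y≈17.368411, sp=1, e=sp−y≈-16.368411; I≈-9.399984, D=e−e_prev≈-28.582893; u=1/2·(-16.368411)+2·(-9.399984)+3/2·(-28.582893)≈-69.858513; next y=3/5·17.368411+1/2·(-69.858513)≈-24.508210
n=9: y≈-24.508210, sp=1, e=sp−y≈25.508210; I≈16.108226, D=e−e_prev≈41.876621; u=1/2·25.508210+2·16.108226+3/2·41.876621≈107.785488; next y=3/5·(-24.508210)+1/2·107.785488≈39.187818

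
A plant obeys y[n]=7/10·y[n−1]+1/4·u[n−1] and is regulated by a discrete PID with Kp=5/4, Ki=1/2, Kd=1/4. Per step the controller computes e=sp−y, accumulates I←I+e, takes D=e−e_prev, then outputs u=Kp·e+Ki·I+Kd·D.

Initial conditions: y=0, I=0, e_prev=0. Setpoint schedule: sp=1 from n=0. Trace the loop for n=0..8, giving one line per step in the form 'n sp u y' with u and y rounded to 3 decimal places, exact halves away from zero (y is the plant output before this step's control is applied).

(exact arithmetic carried between steps; '≈' marks a value shown rounded to 6 d.p. or computed from one; I and e_prev carry over from the previous line; the table rounds u and y to 3 d.p., halves away from zero)
n=0: y=0, sp=1, e=sp−y=1; I=1, D=e−e_prev=1; u=5/4·1+1/2·1+1/4·1=2; next y=7/10·0+1/4·2=0.5
n=1: y=0.5, sp=1, e=sp−y=0.5; I=1.5, D=e−e_prev=-0.5; u=5/4·0.5+1/2·1.5+1/4·(-0.5)=1.25; next y=7/10·0.5+1/4·1.25=0.6625
n=2: y=0.6625, sp=1, e=sp−y=0.3375; I=1.8375, D=e−e_prev=-0.1625; u=5/4·0.3375+1/2·1.8375+1/4·(-0.1625)=1.3; next y=7/10·0.6625+1/4·1.3=0.78875
n=3: y=0.78875, sp=1, e=sp−y=0.21125; I=2.04875, D=e−e_prev=-0.12625; u=5/4·0.21125+1/2·2.04875+1/4·(-0.12625)=1.256875; next y=7/10·0.78875+1/4·1.256875≈0.866344
n=4: y≈0.866344, sp=1, e=sp−y≈0.133656; I≈2.182406, D=e−e_prev≈-0.077594; u=5/4·0.133656+1/2·2.182406+1/4·(-0.077594)≈1.238875; next y=7/10·0.866344+1/4·1.238875≈0.916159
n=5: y≈0.916159, sp=1, e=sp−y≈0.083841; I≈2.266247, D=e−e_prev≈-0.049816; u=5/4·0.083841+1/2·2.266247+1/4·(-0.049816)≈1.225470; next y=7/10·0.916159+1/4·1.225470≈0.947679
n=6: y≈0.947679, sp=1, e=sp−y≈0.052321; I≈2.318568, D=e−e_prev≈-0.031520; u=5/4·0.052321+1/2·2.318568+1/4·(-0.031520)≈1.216805; next y=7/10·0.947679+1/4·1.216805≈0.967577
n=7: y≈0.967577, sp=1, e=sp−y≈0.032423; I≈2.350991, D=e−e_prev≈-0.019898; u=5/4·0.032423+1/2·2.350991+1/4·(-0.019898)≈1.211050; next y=7/10·0.967577+1/4·1.211050≈0.980066
n=8: y≈0.980066, sp=1, e=sp−y≈0.019934; I≈2.370925, D=e−e_prev≈-0.012490; u=5/4·0.019934+1/2·2.370925+1/4·(-0.012490)≈1.207257; next y=7/10·0.980066+1/4·1.207257≈0.987861

0 1 2.000 0.000
1 1 1.250 0.500
2 1 1.300 0.663
3 1 1.257 0.789
4 1 1.239 0.866
5 1 1.225 0.916
6 1 1.217 0.948
7 1 1.211 0.968
8 1 1.207 0.980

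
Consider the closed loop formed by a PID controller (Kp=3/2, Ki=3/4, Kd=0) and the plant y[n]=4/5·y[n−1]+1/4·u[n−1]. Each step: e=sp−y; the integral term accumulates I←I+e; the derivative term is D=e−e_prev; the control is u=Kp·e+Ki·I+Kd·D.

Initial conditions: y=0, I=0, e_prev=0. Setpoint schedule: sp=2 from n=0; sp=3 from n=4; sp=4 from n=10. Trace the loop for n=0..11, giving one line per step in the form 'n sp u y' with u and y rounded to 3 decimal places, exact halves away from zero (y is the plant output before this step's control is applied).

0 2 4.500 0.000
1 2 3.469 1.125
2 2 2.680 1.767
3 2 2.142 2.084
4 3 4.062 2.203
5 3 3.366 2.778
6 3 2.890 3.064
7 3 2.595 3.173
8 3 2.433 3.187
9 3 2.358 3.158
10 4 4.584 3.116
11 4 4.071 3.639

(exact arithmetic carried between steps; '≈' marks a value shown rounded to 6 d.p. or computed from one; I and e_prev carry over from the previous line; the table rounds u and y to 3 d.p., halves away from zero)
n=0: y=0, sp=2, e=sp−y=2; I=2, D=e−e_prev=2; u=3/2·2+3/4·2+0·2=4.5; next y=4/5·0+1/4·4.5=1.125
n=1: y=1.125, sp=2, e=sp−y=0.875; I=2.875, D=e−e_prev=-1.125; u=3/2·0.875+3/4·2.875+0·(-1.125)=3.46875; next y=4/5·1.125+1/4·3.46875≈1.767188
n=2: y≈1.767188, sp=2, e=sp−y≈0.232813; I≈3.107813, D=e−e_prev≈-0.642188; u=3/2·0.232813+3/4·3.107813+0·(-0.642188)≈2.680078; next y=4/5·1.767188+1/4·2.680078≈2.083770
n=3: y≈2.083770, sp=2, e=sp−y≈-0.083770; I≈3.024043, D=e−e_prev≈-0.316582; u=3/2·(-0.083770)+3/4·3.024043+0·(-0.316582)≈2.142378; next y=4/5·2.083770+1/4·2.142378≈2.202610
n=4: y≈2.202610, sp=3, e=sp−y≈0.797390; I≈3.821433, D=e−e_prev≈0.881159; u=3/2·0.797390+3/4·3.821433+0·0.881159≈4.062159; next y=4/5·2.202610+1/4·4.062159≈2.777628
n=5: y≈2.777628, sp=3, e=sp−y≈0.222372; I≈4.043805, D=e−e_prev≈-0.575018; u=3/2·0.222372+3/4·4.043805+0·(-0.575018)≈3.366412; next y=4/5·2.777628+1/4·3.366412≈3.063705
n=6: y≈3.063705, sp=3, e=sp−y≈-0.063705; I≈3.980100, D=e−e_prev≈-0.286077; u=3/2·(-0.063705)+3/4·3.980100+0·(-0.286077)≈2.889517; next y=4/5·3.063705+1/4·2.889517≈3.173343
n=7: y≈3.173343, sp=3, e=sp−y≈-0.173343; I≈3.806756, D=e−e_prev≈-0.109638; u=3/2·(-0.173343)+3/4·3.806756+0·(-0.109638)≈2.595052; next y=4/5·3.173343+1/4·2.595052≈3.187438
n=8: y≈3.187438, sp=3, e=sp−y≈-0.187438; I≈3.619318, D=e−e_prev≈-0.014094; u=3/2·(-0.187438)+3/4·3.619318+0·(-0.014094)≈2.433332; next y=4/5·3.187438+1/4·2.433332≈3.158283
n=9: y≈3.158283, sp=3, e=sp−y≈-0.158283; I≈3.461035, D=e−e_prev≈0.029154; u=3/2·(-0.158283)+3/4·3.461035+0·0.029154≈2.358352; next y=4/5·3.158283+1/4·2.358352≈3.116214
n=10: y≈3.116214, sp=4, e=sp−y≈0.883786; I≈4.344821, D=e−e_prev≈1.042069; u=3/2·0.883786+3/4·4.344821+0·1.042069≈4.584294; next y=4/5·3.116214+1/4·4.584294≈3.639045
n=11: y≈3.639045, sp=4, e=sp−y≈0.360955; I≈4.705776, D=e−e_prev≈-0.522831; u=3/2·0.360955+3/4·4.705776+0·(-0.522831)≈4.070764; next y=4/5·3.639045+1/4·4.070764≈3.928927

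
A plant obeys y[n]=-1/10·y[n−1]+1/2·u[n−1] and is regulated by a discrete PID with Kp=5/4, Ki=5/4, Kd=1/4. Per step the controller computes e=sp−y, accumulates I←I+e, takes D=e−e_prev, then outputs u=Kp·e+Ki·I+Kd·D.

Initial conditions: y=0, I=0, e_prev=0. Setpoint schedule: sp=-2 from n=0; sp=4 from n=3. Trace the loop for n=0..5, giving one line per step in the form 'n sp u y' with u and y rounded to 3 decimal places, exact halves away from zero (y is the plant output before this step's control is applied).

(exact arithmetic carried between steps; '≈' marks a value shown rounded to 6 d.p. or computed from one; I and e_prev carry over from the previous line; the table rounds u and y to 3 d.p., halves away from zero)
n=0: y=0, sp=-2, e=sp−y=-2; I=-2, D=e−e_prev=-2; u=5/4·(-2)+5/4·(-2)+1/4·(-2)=-5.5; next y=-1/10·0+1/2·(-5.5)=-2.75
n=1: y=-2.75, sp=-2, e=sp−y=0.75; I=-1.25, D=e−e_prev=2.75; u=5/4·0.75+5/4·(-1.25)+1/4·2.75=0.0625; next y=-1/10·(-2.75)+1/2·0.0625=0.30625
n=2: y=0.30625, sp=-2, e=sp−y=-2.30625; I=-3.55625, D=e−e_prev=-3.05625; u=5/4·(-2.30625)+5/4·(-3.55625)+1/4·(-3.05625)≈-8.092188; next y=-1/10·0.30625+1/2·(-8.092188)≈-4.076719
n=3: y≈-4.076719, sp=4, e=sp−y≈8.076719; I≈4.520469, D=e−e_prev≈10.382969; u=5/4·8.076719+5/4·4.520469+1/4·10.382969≈18.342227; next y=-1/10·(-4.076719)+1/2·18.342227≈9.578785
n=4: y≈9.578785, sp=4, e=sp−y≈-5.578785; I≈-1.058316, D=e−e_prev≈-13.655504; u=5/4·(-5.578785)+5/4·(-1.058316)+1/4·(-13.655504)≈-11.710253; next y=-1/10·9.578785+1/2·(-11.710253)≈-6.813005
n=5: y≈-6.813005, sp=4, e=sp−y≈10.813005; I≈9.754689, D=e−e_prev≈16.391790; u=5/4·10.813005+5/4·9.754689+1/4·16.391790≈29.807564; next y=-1/10·(-6.813005)+1/2·29.807564≈15.585083

0 -2 -5.500 0.000
1 -2 0.063 -2.750
2 -2 -8.092 0.306
3 4 18.342 -4.077
4 4 -11.710 9.579
5 4 29.808 -6.813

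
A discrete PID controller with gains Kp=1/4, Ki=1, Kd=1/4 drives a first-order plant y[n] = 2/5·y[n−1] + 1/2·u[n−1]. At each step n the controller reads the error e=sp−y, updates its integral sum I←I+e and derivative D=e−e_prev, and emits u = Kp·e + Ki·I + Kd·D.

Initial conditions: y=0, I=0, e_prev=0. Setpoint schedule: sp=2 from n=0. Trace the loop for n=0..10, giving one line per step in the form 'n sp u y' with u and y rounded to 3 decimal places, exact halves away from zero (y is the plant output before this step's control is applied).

(exact arithmetic carried between steps; '≈' marks a value shown rounded to 6 d.p. or computed from one; I and e_prev carry over from the previous line; the table rounds u and y to 3 d.p., halves away from zero)
n=0: y=0, sp=2, e=sp−y=2; I=2, D=e−e_prev=2; u=1/4·2+1·2+1/4·2=3; next y=2/5·0+1/2·3=1.5
n=1: y=1.5, sp=2, e=sp−y=0.5; I=2.5, D=e−e_prev=-1.5; u=1/4·0.5+1·2.5+1/4·(-1.5)=2.25; next y=2/5·1.5+1/2·2.25=1.725
n=2: y=1.725, sp=2, e=sp−y=0.275; I=2.775, D=e−e_prev=-0.225; u=1/4·0.275+1·2.775+1/4·(-0.225)=2.7875; next y=2/5·1.725+1/2·2.7875=2.08375
n=3: y=2.08375, sp=2, e=sp−y=-0.08375; I=2.69125, D=e−e_prev=-0.35875; u=1/4·(-0.08375)+1·2.69125+1/4·(-0.35875)=2.580625; next y=2/5·2.08375+1/2·2.580625≈2.123813
n=4: y≈2.123813, sp=2, e=sp−y≈-0.123813; I≈2.567438, D=e−e_prev≈-0.040063; u=1/4·(-0.123813)+1·2.567438+1/4·(-0.040063)≈2.526469; next y=2/5·2.123813+1/2·2.526469≈2.112759
n=5: y≈2.112759, sp=2, e=sp−y≈-0.112759; I≈2.454678, D=e−e_prev≈0.011053; u=1/4·(-0.112759)+1·2.454678+1/4·0.011053≈2.429252; next y=2/5·2.112759+1/2·2.429252≈2.059730
n=6: y≈2.059730, sp=2, e=sp−y≈-0.059730; I≈2.394949, D=e−e_prev≈0.053030; u=1/4·(-0.059730)+1·2.394949+1/4·0.053030≈2.393274; next y=2/5·2.059730+1/2·2.393274≈2.020529
n=7: y≈2.020529, sp=2, e=sp−y≈-0.020529; I≈2.374420, D=e−e_prev≈0.039201; u=1/4·(-0.020529)+1·2.374420+1/4·0.039201≈2.379088; next y=2/5·2.020529+1/2·2.379088≈1.997755
n=8: y≈1.997755, sp=2, e=sp−y≈0.002245; I≈2.376664, D=e−e_prev≈0.022773; u=1/4·0.002245+1·2.376664+1/4·0.022773≈2.382919; next y=2/5·1.997755+1/2·2.382919≈1.990562
n=9: y≈1.990562, sp=2, e=sp−y≈0.009438; I≈2.386103, D=e−e_prev≈0.007194; u=1/4·0.009438+1·2.386103+1/4·0.007194≈2.390261; next y=2/5·1.990562+1/2·2.390261≈1.991355
n=10: y≈1.991355, sp=2, e=sp−y≈0.008645; I≈2.394748, D=e−e_prev≈-0.000793; u=1/4·0.008645+1·2.394748+1/4·(-0.000793)≈2.396711; next y=2/5·1.991355+1/2·2.396711≈1.994897

0 2 3.000 0.000
1 2 2.250 1.500
2 2 2.788 1.725
3 2 2.581 2.084
4 2 2.526 2.124
5 2 2.429 2.113
6 2 2.393 2.060
7 2 2.379 2.021
8 2 2.383 1.998
9 2 2.390 1.991
10 2 2.397 1.991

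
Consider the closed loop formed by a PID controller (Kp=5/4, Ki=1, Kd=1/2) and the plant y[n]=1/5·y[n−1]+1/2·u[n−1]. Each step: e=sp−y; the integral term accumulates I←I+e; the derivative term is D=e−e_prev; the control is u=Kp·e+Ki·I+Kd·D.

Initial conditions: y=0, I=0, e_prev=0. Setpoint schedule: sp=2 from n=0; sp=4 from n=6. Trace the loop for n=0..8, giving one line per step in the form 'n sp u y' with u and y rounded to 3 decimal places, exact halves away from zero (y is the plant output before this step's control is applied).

(exact arithmetic carried between steps; '≈' marks a value shown rounded to 6 d.p. or computed from one; I and e_prev carry over from the previous line; the table rounds u and y to 3 d.p., halves away from zero)
n=0: y=0, sp=2, e=sp−y=2; I=2, D=e−e_prev=2; u=5/4·2+1·2+1/2·2=5.5; next y=1/5·0+1/2·5.5=2.75
n=1: y=2.75, sp=2, e=sp−y=-0.75; I=1.25, D=e−e_prev=-2.75; u=5/4·(-0.75)+1·1.25+1/2·(-2.75)=-1.0625; next y=1/5·2.75+1/2·(-1.0625)=0.01875
n=2: y=0.01875, sp=2, e=sp−y=1.98125; I=3.23125, D=e−e_prev=2.73125; u=5/4·1.98125+1·3.23125+1/2·2.73125≈7.073438; next y=1/5·0.01875+1/2·7.073438≈3.540469
n=3: y≈3.540469, sp=2, e=sp−y≈-1.540469; I≈1.690781, D=e−e_prev≈-3.521719; u=5/4·(-1.540469)+1·1.690781+1/2·(-3.521719)≈-1.995664; next y=1/5·3.540469+1/2·(-1.995664)≈-0.289738
n=4: y≈-0.289738, sp=2, e=sp−y≈2.289738; I≈3.980520, D=e−e_prev≈3.830207; u=5/4·2.289738+1·3.980520+1/2·3.830207≈8.757796; next y=1/5·(-0.289738)+1/2·8.757796≈4.320950
n=5: y≈4.320950, sp=2, e=sp−y≈-2.320950; I≈1.659569, D=e−e_prev≈-4.610689; u=5/4·(-2.320950)+1·1.659569+1/2·(-4.610689)≈-3.546963; next y=1/5·4.320950+1/2·(-3.546963)≈-0.909291
n=6: y≈-0.909291, sp=4, e=sp−y≈4.909291; I≈6.568861, D=e−e_prev≈7.230242; u=5/4·4.909291+1·6.568861+1/2·7.230242≈16.320596; next y=1/5·(-0.909291)+1/2·16.320596≈7.978440
n=7: y≈7.978440, sp=4, e=sp−y≈-3.978440; I≈2.590421, D=e−e_prev≈-8.887731; u=5/4·(-3.978440)+1·2.590421+1/2·(-8.887731)≈-6.826494; next y=1/5·7.978440+1/2·(-6.826494)≈-1.817559
n=8: y≈-1.817559, sp=4, e=sp−y≈5.817559; I≈8.407980, D=e−e_prev≈9.795999; u=5/4·5.817559+1·8.407980+1/2·9.795999≈20.577928; next y=1/5·(-1.817559)+1/2·20.577928≈9.925452

0 2 5.500 0.000
1 2 -1.063 2.750
2 2 7.073 0.019
3 2 -1.996 3.540
4 2 8.758 -0.290
5 2 -3.547 4.321
6 4 16.321 -0.909
7 4 -6.826 7.978
8 4 20.578 -1.818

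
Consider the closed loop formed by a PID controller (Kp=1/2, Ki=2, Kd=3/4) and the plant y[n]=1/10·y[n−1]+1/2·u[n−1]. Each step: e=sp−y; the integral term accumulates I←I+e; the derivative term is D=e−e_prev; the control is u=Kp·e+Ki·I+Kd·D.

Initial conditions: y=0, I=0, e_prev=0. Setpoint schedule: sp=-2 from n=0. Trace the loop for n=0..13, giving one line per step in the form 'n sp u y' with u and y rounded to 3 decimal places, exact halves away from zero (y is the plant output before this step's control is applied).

0 -2 -6.500 0.000
1 -2 1.563 -3.250
2 -2 -10.420 0.456
3 -2 5.714 -5.165
4 -2 -16.564 2.341
5 -2 14.147 -8.048
6 -2 -28.078 6.269
7 -2 30.085 -13.412
8 -2 -49.970 13.701
9 -2 60.239 -23.615
10 -2 -91.480 27.758
11 -2 117.381 -42.964
12 -2 -170.147 54.394
13 -2 225.675 -79.634

(exact arithmetic carried between steps; '≈' marks a value shown rounded to 6 d.p. or computed from one; I and e_prev carry over from the previous line; the table rounds u and y to 3 d.p., halves away from zero)
n=0: y=0, sp=-2, e=sp−y=-2; I=-2, D=e−e_prev=-2; u=1/2·(-2)+2·(-2)+3/4·(-2)=-6.5; next y=1/10·0+1/2·(-6.5)=-3.25
n=1: y=-3.25, sp=-2, e=sp−y=1.25; I=-0.75, D=e−e_prev=3.25; u=1/2·1.25+2·(-0.75)+3/4·3.25=1.5625; next y=1/10·(-3.25)+1/2·1.5625=0.45625
n=2: y=0.45625, sp=-2, e=sp−y=-2.45625; I=-3.20625, D=e−e_prev=-3.70625; u=1/2·(-2.45625)+2·(-3.20625)+3/4·(-3.70625)≈-10.420313; next y=1/10·0.45625+1/2·(-10.420313)≈-5.164531
n=3: y≈-5.164531, sp=-2, e=sp−y≈3.164531; I≈-0.041719, D=e−e_prev≈5.620781; u=1/2·3.164531+2·(-0.041719)+3/4·5.620781≈5.714414; next y=1/10·(-5.164531)+1/2·5.714414≈2.340754
n=4: y≈2.340754, sp=-2, e=sp−y≈-4.340754; I≈-4.382473, D=e−e_prev≈-7.505285; u=1/2·(-4.340754)+2·(-4.382473)+3/4·(-7.505285)≈-16.564286; next y=1/10·2.340754+1/2·(-16.564286)≈-8.048068
n=5: y≈-8.048068, sp=-2, e=sp−y≈6.048068; I≈1.665595, D=e−e_prev≈10.388822; u=1/2·6.048068+2·1.665595+3/4·10.388822≈14.146840; next y=1/10·(-8.048068)+1/2·14.146840≈6.268613
n=6: y≈6.268613, sp=-2, e=sp−y≈-8.268613; I≈-6.603018, D=e−e_prev≈-14.316681; u=1/2·(-8.268613)+2·(-6.603018)+3/4·(-14.316681)≈-28.077854; next y=1/10·6.268613+1/2·(-28.077854)≈-13.412066
n=7: y≈-13.412066, sp=-2, e=sp−y≈11.412066; I≈4.809047, D=e−e_prev≈19.680679; u=1/2·11.412066+2·4.809047+3/4·19.680679≈30.084637; next y=1/10·(-13.412066)+1/2·30.084637≈13.701112
n=8: y≈13.701112, sp=-2, e=sp−y≈-15.701112; I≈-10.892064, D=e−e_prev≈-27.113177; u=1/2·(-15.701112)+2·(-10.892064)+3/4·(-27.113177)≈-49.969568; next y=1/10·13.701112+1/2·(-49.969568)≈-23.614673
n=9: y≈-23.614673, sp=-2, e=sp−y≈21.614673; I≈10.722608, D=e−e_prev≈37.315784; u=1/2·21.614673+2·10.722608+3/4·37.315784≈60.239391; next y=1/10·(-23.614673)+1/2·60.239391≈27.758228
n=10: y≈27.758228, sp=-2, e=sp−y≈-29.758228; I≈-19.035620, D=e−e_prev≈-51.372901; u=1/2·(-29.758228)+2·(-19.035620)+3/4·(-51.372901)≈-91.480030; next y=1/10·27.758228+1/2·(-91.480030)≈-42.964192
n=11: y≈-42.964192, sp=-2, e=sp−y≈40.964192; I≈21.928572, D=e−e_prev≈70.722420; u=1/2·40.964192+2·21.928572+3/4·70.722420≈117.381056; next y=1/10·(-42.964192)+1/2·117.381056≈54.394109
n=12: y≈54.394109, sp=-2, e=sp−y≈-56.394109; I≈-34.465537, D=e−e_prev≈-97.358301; u=1/2·(-56.394109)+2·(-34.465537)+3/4·(-97.358301)≈-170.146853; next y=1/10·54.394109+1/2·(-170.146853)≈-79.634016
n=13: y≈-79.634016, sp=-2, e=sp−y≈77.634016; I≈43.168479, D=e−e_prev≈134.028124; u=1/2·77.634016+2·43.168479+3/4·134.028124≈225.675059; next y=1/10·(-79.634016)+1/2·225.675059≈104.874128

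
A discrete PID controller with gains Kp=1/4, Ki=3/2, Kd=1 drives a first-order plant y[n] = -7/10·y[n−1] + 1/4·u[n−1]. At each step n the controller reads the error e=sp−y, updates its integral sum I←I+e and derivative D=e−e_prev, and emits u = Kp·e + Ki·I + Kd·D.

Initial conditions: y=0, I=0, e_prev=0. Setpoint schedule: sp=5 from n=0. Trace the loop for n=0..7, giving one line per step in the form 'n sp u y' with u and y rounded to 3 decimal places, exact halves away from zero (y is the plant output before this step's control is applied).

0 5 13.750 0.000
1 5 6.797 3.438
2 5 23.976 -0.707
3 5 8.603 6.489
4 5 37.986 -2.391
5 5 2.898 11.171
6 5 57.434 -7.095
7 5 -15.344 19.325

(exact arithmetic carried between steps; '≈' marks a value shown rounded to 6 d.p. or computed from one; I and e_prev carry over from the previous line; the table rounds u and y to 3 d.p., halves away from zero)
n=0: y=0, sp=5, e=sp−y=5; I=5, D=e−e_prev=5; u=1/4·5+3/2·5+1·5=13.75; next y=-7/10·0+1/4·13.75=3.4375
n=1: y=3.4375, sp=5, e=sp−y=1.5625; I=6.5625, D=e−e_prev=-3.4375; u=1/4·1.5625+3/2·6.5625+1·(-3.4375)=6.796875; next y=-7/10·3.4375+1/4·6.796875≈-0.707031
n=2: y≈-0.707031, sp=5, e=sp−y≈5.707031; I≈12.269531, D=e−e_prev≈4.144531; u=1/4·5.707031+3/2·12.269531+1·4.144531≈23.975586; next y=-7/10·(-0.707031)+1/4·23.975586≈6.488818
n=3: y≈6.488818, sp=5, e=sp−y≈-1.488818; I≈10.780713, D=e−e_prev≈-7.195850; u=1/4·(-1.488818)+3/2·10.780713+1·(-7.195850)≈8.603015; next y=-7/10·6.488818+1/4·8.603015≈-2.391419
n=4: y≈-2.391419, sp=5, e=sp−y≈7.391419; I≈18.172132, D=e−e_prev≈8.880237; u=1/4·7.391419+3/2·18.172132+1·8.880237≈37.986290; next y=-7/10·(-2.391419)+1/4·37.986290≈11.170566
n=5: y≈11.170566, sp=5, e=sp−y≈-6.170566; I≈12.001566, D=e−e_prev≈-13.561985; u=1/4·(-6.170566)+3/2·12.001566+1·(-13.561985)≈2.897723; next y=-7/10·11.170566+1/4·2.897723≈-7.094965
n=6: y≈-7.094965, sp=5, e=sp−y≈12.094965; I≈24.096532, D=e−e_prev≈18.265531; u=1/4·12.094965+3/2·24.096532+1·18.265531≈57.434070; next y=-7/10·(-7.094965)+1/4·57.434070≈19.324993
n=7: y≈19.324993, sp=5, e=sp−y≈-14.324993; I≈9.771538, D=e−e_prev≈-26.419959; u=1/4·(-14.324993)+3/2·9.771538+1·(-26.419959)≈-15.343900; next y=-7/10·19.324993+1/4·(-15.343900)≈-17.363470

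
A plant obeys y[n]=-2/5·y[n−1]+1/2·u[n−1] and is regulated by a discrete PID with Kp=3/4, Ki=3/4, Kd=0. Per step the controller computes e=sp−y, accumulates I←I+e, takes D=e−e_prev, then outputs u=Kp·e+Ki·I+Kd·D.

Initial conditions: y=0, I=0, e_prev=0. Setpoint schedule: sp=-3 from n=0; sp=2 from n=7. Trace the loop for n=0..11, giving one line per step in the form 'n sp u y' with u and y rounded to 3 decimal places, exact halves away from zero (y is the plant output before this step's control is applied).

(exact arithmetic carried between steps; '≈' marks a value shown rounded to 6 d.p. or computed from one; I and e_prev carry over from the previous line; the table rounds u and y to 3 d.p., halves away from zero)
n=0: y=0, sp=-3, e=sp−y=-3; I=-3, D=e−e_prev=-3; u=3/4·(-3)+3/4·(-3)+0·(-3)=-4.5; next y=-2/5·0+1/2·(-4.5)=-2.25
n=1: y=-2.25, sp=-3, e=sp−y=-0.75; I=-3.75, D=e−e_prev=2.25; u=3/4·(-0.75)+3/4·(-3.75)+0·2.25=-3.375; next y=-2/5·(-2.25)+1/2·(-3.375)=-0.7875
n=2: y=-0.7875, sp=-3, e=sp−y=-2.2125; I=-5.9625, D=e−e_prev=-1.4625; u=3/4·(-2.2125)+3/4·(-5.9625)+0·(-1.4625)=-6.13125; next y=-2/5·(-0.7875)+1/2·(-6.13125)=-2.750625
n=3: y=-2.750625, sp=-3, e=sp−y=-0.249375; I=-6.211875, D=e−e_prev=1.963125; u=3/4·(-0.249375)+3/4·(-6.211875)+0·1.963125≈-4.845938; next y=-2/5·(-2.750625)+1/2·(-4.845938)≈-1.322719
n=4: y≈-1.322719, sp=-3, e=sp−y≈-1.677281; I≈-7.889156, D=e−e_prev≈-1.427906; u=3/4·(-1.677281)+3/4·(-7.889156)+0·(-1.427906)≈-7.174828; next y=-2/5·(-1.322719)+1/2·(-7.174828)≈-3.058327
n=5: y≈-3.058327, sp=-3, e=sp−y≈0.058327; I≈-7.830830, D=e−e_prev≈1.735608; u=3/4·0.058327+3/4·(-7.830830)+0·1.735608≈-5.829377; next y=-2/5·(-3.058327)+1/2·(-5.829377)≈-1.691358
n=6: y≈-1.691358, sp=-3, e=sp−y≈-1.308642; I≈-9.139472, D=e−e_prev≈-1.366969; u=3/4·(-1.308642)+3/4·(-9.139472)+0·(-1.366969)≈-7.836085; next y=-2/5·(-1.691358)+1/2·(-7.836085)≈-3.241499
n=7: y≈-3.241499, sp=2, e=sp−y≈5.241499; I≈-3.897972, D=e−e_prev≈6.550141; u=3/4·5.241499+3/4·(-3.897972)+0·6.550141≈1.007645; next y=-2/5·(-3.241499)+1/2·1.007645≈1.800422
n=8: y≈1.800422, sp=2, e=sp−y≈0.199578; I≈-3.698395, D=e−e_prev≈-5.041922; u=3/4·0.199578+3/4·(-3.698395)+0·(-5.041922)≈-2.624113; next y=-2/5·1.800422+1/2·(-2.624113)≈-2.032225
n=9: y≈-2.032225, sp=2, e=sp−y≈4.032225; I≈0.333831, D=e−e_prev≈3.832648; u=3/4·4.032225+3/4·0.333831+0·3.832648≈3.274542; next y=-2/5·(-2.032225)+1/2·3.274542≈2.450161
n=10: y≈2.450161, sp=2, e=sp−y≈-0.450161; I≈-0.116330, D=e−e_prev≈-4.482387; u=3/4·(-0.450161)+3/4·(-0.116330)+0·(-4.482387)≈-0.424869; next y=-2/5·2.450161+1/2·(-0.424869)≈-1.192499
n=11: y≈-1.192499, sp=2, e=sp−y≈3.192499; I≈3.076168, D=e−e_prev≈3.642660; u=3/4·3.192499+3/4·3.076168+0·3.642660≈4.701500; next y=-2/5·(-1.192499)+1/2·4.701500≈2.827750

0 -3 -4.500 0.000
1 -3 -3.375 -2.250
2 -3 -6.131 -0.788
3 -3 -4.846 -2.751
4 -3 -7.175 -1.323
5 -3 -5.829 -3.058
6 -3 -7.836 -1.691
7 2 1.008 -3.241
8 2 -2.624 1.800
9 2 3.275 -2.032
10 2 -0.425 2.450
11 2 4.702 -1.192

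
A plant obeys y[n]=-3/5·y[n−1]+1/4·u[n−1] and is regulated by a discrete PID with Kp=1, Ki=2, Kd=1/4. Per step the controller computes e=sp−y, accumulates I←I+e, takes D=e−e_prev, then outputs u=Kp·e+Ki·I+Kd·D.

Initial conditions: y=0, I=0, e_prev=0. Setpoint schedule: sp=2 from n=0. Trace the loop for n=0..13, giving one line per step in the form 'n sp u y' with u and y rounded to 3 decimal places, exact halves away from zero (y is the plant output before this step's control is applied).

0 2 6.500 0.000
1 2 4.719 1.625
2 2 10.491 0.205
3 2 6.267 2.500
4 2 13.749 0.067
5 2 6.183 3.397
6 2 16.863 -0.492
7 2 4.614 4.511
8 2 20.552 -1.553
9 2 1.367 6.070
10 2 25.586 -3.300
11 2 -4.106 8.377
12 2 32.954 -6.052
13 2 -12.796 11.870

(exact arithmetic carried between steps; '≈' marks a value shown rounded to 6 d.p. or computed from one; I and e_prev carry over from the previous line; the table rounds u and y to 3 d.p., halves away from zero)
n=0: y=0, sp=2, e=sp−y=2; I=2, D=e−e_prev=2; u=1·2+2·2+1/4·2=6.5; next y=-3/5·0+1/4·6.5=1.625
n=1: y=1.625, sp=2, e=sp−y=0.375; I=2.375, D=e−e_prev=-1.625; u=1·0.375+2·2.375+1/4·(-1.625)=4.71875; next y=-3/5·1.625+1/4·4.71875≈0.204688
n=2: y≈0.204688, sp=2, e=sp−y≈1.795313; I≈4.170313, D=e−e_prev≈1.420313; u=1·1.795313+2·4.170313+1/4·1.420313≈10.491016; next y=-3/5·0.204688+1/4·10.491016≈2.499941
n=3: y≈2.499941, sp=2, e=sp−y≈-0.499941; I≈3.670371, D=e−e_prev≈-2.295254; u=1·(-0.499941)+2·3.670371+1/4·(-2.295254)≈6.266987; next y=-3/5·2.499941+1/4·6.266987≈0.066782
n=4: y≈0.066782, sp=2, e=sp−y≈1.933218; I≈5.603589, D=e−e_prev≈2.433159; u=1·1.933218+2·5.603589+1/4·2.433159≈13.748686; next y=-3/5·0.066782+1/4·13.748686≈3.397102
n=5: y≈3.397102, sp=2, e=sp−y≈-1.397102; I≈4.206487, D=e−e_prev≈-3.330320; u=1·(-1.397102)+2·4.206487+1/4·(-3.330320)≈6.183291; next y=-3/5·3.397102+1/4·6.183291≈-0.492439
n=6: y≈-0.492439, sp=2, e=sp−y≈2.492439; I≈6.698925, D=e−e_prev≈3.889541; u=1·2.492439+2·6.698925+1/4·3.889541≈16.862675; next y=-3/5·(-0.492439)+1/4·16.862675≈4.511132
n=7: y≈4.511132, sp=2, e=sp−y≈-2.511132; I≈4.187794, D=e−e_prev≈-5.003570; u=1·(-2.511132)+2·4.187794+1/4·(-5.003570)≈4.613563; next y=-3/5·4.511132+1/4·4.613563≈-1.553288
n=8: y≈-1.553288, sp=2, e=sp−y≈3.553288; I≈7.741082, D=e−e_prev≈6.064420; u=1·3.553288+2·7.741082+1/4·6.064420≈20.551557; next y=-3/5·(-1.553288)+1/4·20.551557≈6.069862
n=9: y≈6.069862, sp=2, e=sp−y≈-4.069862; I≈3.671220, D=e−e_prev≈-7.623151; u=1·(-4.069862)+2·3.671220+1/4·(-7.623151)≈1.366789; next y=-3/5·6.069862+1/4·1.366789≈-3.300220
n=10: y≈-3.300220, sp=2, e=sp−y≈5.300220; I≈8.971440, D=e−e_prev≈9.370083; u=1·5.300220+2·8.971440+1/4·9.370083≈25.585620; next y=-3/5·(-3.300220)+1/4·25.585620≈8.376537
n=11: y≈8.376537, sp=2, e=sp−y≈-6.376537; I≈2.594903, D=e−e_prev≈-11.676757; u=1·(-6.376537)+2·2.594903+1/4·(-11.676757)≈-4.105922; next y=-3/5·8.376537+1/4·(-4.105922)≈-6.052403
n=12: y≈-6.052403, sp=2, e=sp−y≈8.052403; I≈10.647305, D=e−e_prev≈14.428940; u=1·8.052403+2·10.647305+1/4·14.428940≈32.954248; next y=-3/5·(-6.052403)+1/4·32.954248≈11.870004
n=13: y≈11.870004, sp=2, e=sp−y≈-9.870004; I≈0.777302, D=e−e_prev≈-17.922406; u=1·(-9.870004)+2·0.777302+1/4·(-17.922406)≈-12.796002; next y=-3/5·11.870004+1/4·(-12.796002)≈-10.321003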